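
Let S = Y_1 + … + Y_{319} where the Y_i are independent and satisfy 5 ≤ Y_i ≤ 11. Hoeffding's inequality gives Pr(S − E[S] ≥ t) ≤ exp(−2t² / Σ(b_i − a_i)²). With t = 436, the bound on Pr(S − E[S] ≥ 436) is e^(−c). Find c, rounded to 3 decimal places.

33.106

Σ(b_i − a_i)² = 319·(6)² = 11484.
c = 2t²/11484 = 2·436²/11484 = 33.1062.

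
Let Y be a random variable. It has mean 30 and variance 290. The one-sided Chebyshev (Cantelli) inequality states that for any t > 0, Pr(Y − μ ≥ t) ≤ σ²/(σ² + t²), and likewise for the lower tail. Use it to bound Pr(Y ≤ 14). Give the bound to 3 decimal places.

0.531

Here σ² = 290 and t = 16, so σ² + t² = 546.
Cantelli's bound: 290/546 = 0.5311.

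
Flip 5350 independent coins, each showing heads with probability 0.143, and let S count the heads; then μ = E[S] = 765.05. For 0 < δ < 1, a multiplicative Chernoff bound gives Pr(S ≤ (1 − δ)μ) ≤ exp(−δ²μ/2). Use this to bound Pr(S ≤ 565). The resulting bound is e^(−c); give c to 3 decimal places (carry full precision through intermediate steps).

26.155

Write 565 = (1 − δ)μ, so δ = 1 − 565/765.05 = 0.2614862…
Then the exponent is δ²μ/2 = (μ − 565)²/(2μ) = 26.155155.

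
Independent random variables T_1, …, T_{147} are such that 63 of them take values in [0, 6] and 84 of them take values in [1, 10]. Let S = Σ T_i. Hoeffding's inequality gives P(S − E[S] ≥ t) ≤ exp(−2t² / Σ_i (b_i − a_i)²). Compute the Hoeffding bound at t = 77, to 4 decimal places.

0.2706

Σ(b_i − a_i)² = 63·6² + 84·9² = 9072.
Exponent = 2·77² / 9072 = 1.30710.
Bound = exp(−1.30710) = 0.27060.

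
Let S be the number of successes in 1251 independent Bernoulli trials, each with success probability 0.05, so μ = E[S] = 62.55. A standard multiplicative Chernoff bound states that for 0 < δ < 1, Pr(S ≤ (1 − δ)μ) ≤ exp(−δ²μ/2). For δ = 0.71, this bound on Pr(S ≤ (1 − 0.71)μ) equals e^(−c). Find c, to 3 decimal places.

15.766

c = δ²μ/2 = 0.71²·62.55/2 = 15.7657.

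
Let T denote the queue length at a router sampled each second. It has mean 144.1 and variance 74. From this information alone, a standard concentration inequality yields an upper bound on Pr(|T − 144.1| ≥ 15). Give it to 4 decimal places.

0.3289

Mean and variance are known, so Chebyshev's inequality applies.
Chebyshev: Pr(|T − μ| ≥ t) ≤ Var(T)/t².
Bound = 74 / 225 = 0.3289.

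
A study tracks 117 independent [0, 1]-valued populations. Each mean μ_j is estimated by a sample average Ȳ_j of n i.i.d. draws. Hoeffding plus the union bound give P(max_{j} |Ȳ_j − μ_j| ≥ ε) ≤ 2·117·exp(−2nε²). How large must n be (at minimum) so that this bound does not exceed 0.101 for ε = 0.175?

127

Need 2·117·exp(−2nε²) ≤ 0.101, i.e. exp(−2nε²) ≤ 0.101/234.
So 2nε² ≥ ln(234/0.101) = 7.747956.
Hence n ≥ 7.747956/(2·0.175²) = 126.497.
The smallest integer n is 127.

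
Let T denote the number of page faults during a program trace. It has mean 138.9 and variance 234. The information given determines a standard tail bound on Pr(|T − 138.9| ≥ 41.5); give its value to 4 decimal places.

Mean and variance are known, so Chebyshev's inequality applies.
Chebyshev: Pr(|T − μ| ≥ t) ≤ Var(T)/t².
Bound = 234 / 1722.25 = 0.1359.

0.1359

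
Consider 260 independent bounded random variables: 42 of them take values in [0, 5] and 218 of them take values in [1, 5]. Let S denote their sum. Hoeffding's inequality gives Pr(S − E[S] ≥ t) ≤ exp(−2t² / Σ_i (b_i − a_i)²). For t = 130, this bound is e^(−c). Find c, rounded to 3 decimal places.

Σ(b_i − a_i)² = 42·5² + 218·4² = 4538.
c = 2t² / 4538 = 2·130² / 4538 = 7.4482.

7.448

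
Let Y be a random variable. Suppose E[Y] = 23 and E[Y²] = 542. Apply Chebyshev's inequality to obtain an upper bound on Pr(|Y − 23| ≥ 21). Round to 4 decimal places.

Var(Y) = E[Y²] − (E[Y])² = 542 − 529 = 13.
Chebyshev's inequality: Pr(|Y − μ| ≥ t) ≤ Var(Y)/t² = 13/441 = 0.0295.

0.0295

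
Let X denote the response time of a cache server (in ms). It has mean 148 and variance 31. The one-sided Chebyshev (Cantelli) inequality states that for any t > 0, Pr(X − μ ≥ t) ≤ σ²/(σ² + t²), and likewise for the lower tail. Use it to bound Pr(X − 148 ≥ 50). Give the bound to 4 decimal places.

0.0122

Here σ² = 31 and t = 50, so σ² + t² = 2531.
Cantelli's bound: 31/2531 = 0.0122.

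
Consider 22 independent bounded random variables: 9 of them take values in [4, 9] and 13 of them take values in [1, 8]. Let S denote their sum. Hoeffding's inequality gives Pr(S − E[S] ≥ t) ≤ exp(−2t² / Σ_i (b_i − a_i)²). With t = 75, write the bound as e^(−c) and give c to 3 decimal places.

13.051

Σ(b_i − a_i)² = 9·5² + 13·7² = 862.
c = 2t² / 862 = 2·75² / 862 = 13.0510.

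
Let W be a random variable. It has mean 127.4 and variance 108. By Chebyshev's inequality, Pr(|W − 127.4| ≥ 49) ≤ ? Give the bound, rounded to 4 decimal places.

Chebyshev: Pr(|W − μ| ≥ t) ≤ Var(W)/t².
Bound = 108 / 2401 = 0.0450.

0.0450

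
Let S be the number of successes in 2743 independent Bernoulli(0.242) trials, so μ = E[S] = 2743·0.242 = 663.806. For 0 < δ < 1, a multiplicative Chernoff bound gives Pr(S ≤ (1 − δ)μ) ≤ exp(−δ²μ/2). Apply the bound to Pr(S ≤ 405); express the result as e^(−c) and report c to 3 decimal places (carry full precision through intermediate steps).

50.452

Write 405 = (1 − δ)μ, so δ = 1 − 405/663.806 = 0.389882…
Then the exponent is δ²μ/2 = (μ − 405)²/(2μ) = 50.451898.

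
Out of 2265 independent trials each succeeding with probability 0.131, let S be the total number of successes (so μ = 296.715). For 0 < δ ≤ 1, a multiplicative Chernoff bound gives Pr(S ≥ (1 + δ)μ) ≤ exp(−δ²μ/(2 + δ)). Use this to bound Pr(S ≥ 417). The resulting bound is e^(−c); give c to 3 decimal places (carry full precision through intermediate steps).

20.272

Write 417 = (1 + δ)μ, so δ = 417/296.715 − 1 = 0.405389…
Then the exponent is δ²μ/(2 + δ) = (417 − μ)² / (μ·(2 + δ)) = 20.272071.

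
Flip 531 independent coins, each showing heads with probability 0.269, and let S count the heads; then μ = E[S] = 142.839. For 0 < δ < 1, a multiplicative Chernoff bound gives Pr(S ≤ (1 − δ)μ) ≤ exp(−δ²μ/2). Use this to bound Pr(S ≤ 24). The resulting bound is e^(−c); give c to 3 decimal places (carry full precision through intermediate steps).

Write 24 = (1 − δ)μ, so δ = 1 − 24/142.839 = 0.8319787…
Then the exponent is δ²μ/2 = (μ − 24)²/(2μ) = 49.435756.

49.436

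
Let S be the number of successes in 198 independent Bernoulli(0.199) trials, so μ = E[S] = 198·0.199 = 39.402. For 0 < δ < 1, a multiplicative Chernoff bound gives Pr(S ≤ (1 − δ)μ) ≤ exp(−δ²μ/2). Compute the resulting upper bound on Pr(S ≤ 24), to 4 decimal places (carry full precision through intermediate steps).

Write 24 = (1 − δ)μ, so δ = 1 − 24/39.402 = 0.3908939…
Then the exponent is δ²μ/2 = (μ − 24)²/(2μ) = 3.010274.
Bound = exp(−3.010274) = 0.04928.

0.0493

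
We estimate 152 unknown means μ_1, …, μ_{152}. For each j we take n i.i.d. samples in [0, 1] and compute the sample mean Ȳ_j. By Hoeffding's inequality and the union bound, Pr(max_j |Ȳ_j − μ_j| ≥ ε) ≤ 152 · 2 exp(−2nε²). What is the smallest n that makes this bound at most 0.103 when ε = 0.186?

116

Need 2·152·exp(−2nε²) ≤ 0.103, i.e. exp(−2nε²) ≤ 0.103/304.
So 2nε² ≥ ln(304/0.103) = 7.990054.
Hence n ≥ 7.990054/(2·0.186²) = 115.477.
The smallest integer n is 116.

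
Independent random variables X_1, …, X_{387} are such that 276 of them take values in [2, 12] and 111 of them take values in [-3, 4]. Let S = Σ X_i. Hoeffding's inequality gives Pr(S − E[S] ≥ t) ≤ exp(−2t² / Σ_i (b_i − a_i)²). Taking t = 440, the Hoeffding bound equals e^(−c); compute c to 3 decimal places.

11.719

Σ(b_i − a_i)² = 276·10² + 111·7² = 33039.
c = 2t² / 33039 = 2·440² / 33039 = 11.7195.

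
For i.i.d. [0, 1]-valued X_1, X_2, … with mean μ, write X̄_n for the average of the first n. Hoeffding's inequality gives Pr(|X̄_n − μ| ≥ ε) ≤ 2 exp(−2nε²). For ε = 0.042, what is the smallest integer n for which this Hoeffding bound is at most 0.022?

1279

Require 2·exp(−2nε²) ≤ 0.022, i.e. 2nε² ≥ ln(2/0.022) = 4.509860.
So n ≥ 4.509860 / (2·0.042²) = 1278.305.
The smallest integer n is 1279.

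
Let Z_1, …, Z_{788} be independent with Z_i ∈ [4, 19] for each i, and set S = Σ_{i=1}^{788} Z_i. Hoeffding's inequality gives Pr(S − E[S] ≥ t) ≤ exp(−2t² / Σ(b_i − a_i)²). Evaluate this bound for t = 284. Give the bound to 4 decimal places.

0.4026

Σ(b_i − a_i)² = 788·(15)² = 177300.
Exponent = 2·284²/177300 = 0.9098.
Bound = exp(−0.9098) = 0.40259.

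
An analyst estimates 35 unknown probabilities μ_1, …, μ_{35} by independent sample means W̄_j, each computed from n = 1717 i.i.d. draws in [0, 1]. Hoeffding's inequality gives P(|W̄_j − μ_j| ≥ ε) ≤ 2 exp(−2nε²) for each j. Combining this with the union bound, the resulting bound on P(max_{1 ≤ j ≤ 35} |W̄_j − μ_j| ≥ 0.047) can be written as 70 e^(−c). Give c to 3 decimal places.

Union bound over the 35 events: P(max_{1 ≤ j ≤ 35} |W̄_j − μ_j| ≥ 0.047) ≤ 35·2·exp(−2nε²) = 70 exp(−2·1717·0.047²).
So c = 2·1717·0.047² = 7.5857.

7.586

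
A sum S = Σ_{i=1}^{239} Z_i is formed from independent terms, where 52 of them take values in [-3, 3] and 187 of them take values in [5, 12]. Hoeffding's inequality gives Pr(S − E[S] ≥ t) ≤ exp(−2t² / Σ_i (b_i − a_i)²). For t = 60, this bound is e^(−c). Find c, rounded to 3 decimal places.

Σ(b_i − a_i)² = 52·6² + 187·7² = 11035.
c = 2t² / 11035 = 2·60² / 11035 = 0.6525.

0.652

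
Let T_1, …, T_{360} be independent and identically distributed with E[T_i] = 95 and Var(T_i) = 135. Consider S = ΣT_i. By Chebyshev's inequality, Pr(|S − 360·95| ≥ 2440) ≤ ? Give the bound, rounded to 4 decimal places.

Var(S) = n·Var(T_i) = 360·135 = 48600.
Chebyshev: Pr(|S − 360·95| ≥ 2440) ≤ Var(S)/2440² = 48600/5953600 = 0.0082.

0.0082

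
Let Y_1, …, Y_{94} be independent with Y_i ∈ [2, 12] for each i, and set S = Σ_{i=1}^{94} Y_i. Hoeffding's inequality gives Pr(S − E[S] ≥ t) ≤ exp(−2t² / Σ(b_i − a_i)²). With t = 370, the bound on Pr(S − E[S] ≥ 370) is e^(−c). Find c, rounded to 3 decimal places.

Σ(b_i − a_i)² = 94·(10)² = 9400.
c = 2t²/9400 = 2·370²/9400 = 29.1277.

29.128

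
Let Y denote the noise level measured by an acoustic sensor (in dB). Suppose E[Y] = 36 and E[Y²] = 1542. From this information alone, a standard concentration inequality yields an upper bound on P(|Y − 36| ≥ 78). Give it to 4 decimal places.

0.0404

The first two moments determine the variance, so Chebyshev's inequality is the sharpest standard bound available.
Var(Y) = E[Y²] − (E[Y])² = 1542 − 1296 = 246.
Chebyshev's inequality: P(|Y − μ| ≥ t) ≤ Var(Y)/t² = 246/6084 = 0.0404.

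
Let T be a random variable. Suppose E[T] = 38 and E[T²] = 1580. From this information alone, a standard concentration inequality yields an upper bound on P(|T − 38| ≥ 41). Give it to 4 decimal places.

The first two moments determine the variance, so Chebyshev's inequality is the sharpest standard bound available.
Var(T) = E[T²] − (E[T])² = 1580 − 1444 = 136.
Chebyshev's inequality: P(|T − μ| ≥ t) ≤ Var(T)/t² = 136/1681 = 0.0809.

0.0809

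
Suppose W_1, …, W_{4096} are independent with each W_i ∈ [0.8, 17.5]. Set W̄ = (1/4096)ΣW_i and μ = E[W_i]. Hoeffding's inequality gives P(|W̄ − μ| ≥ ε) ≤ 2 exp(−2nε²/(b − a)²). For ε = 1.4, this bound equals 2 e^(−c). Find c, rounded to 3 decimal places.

57.572

c = 2nε²/(b − a)² = 2·4096·1.4² / 16.7² = 57.5722.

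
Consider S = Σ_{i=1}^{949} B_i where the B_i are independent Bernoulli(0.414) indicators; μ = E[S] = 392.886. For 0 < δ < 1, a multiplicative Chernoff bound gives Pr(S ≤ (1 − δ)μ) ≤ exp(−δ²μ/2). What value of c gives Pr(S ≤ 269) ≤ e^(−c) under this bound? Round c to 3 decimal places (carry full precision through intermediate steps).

Write 269 = (1 − δ)μ, so δ = 1 − 269/392.886 = 0.315323…
Then the exponent is δ²μ/2 = (μ − 269)²/(2μ) = 19.532054.

19.532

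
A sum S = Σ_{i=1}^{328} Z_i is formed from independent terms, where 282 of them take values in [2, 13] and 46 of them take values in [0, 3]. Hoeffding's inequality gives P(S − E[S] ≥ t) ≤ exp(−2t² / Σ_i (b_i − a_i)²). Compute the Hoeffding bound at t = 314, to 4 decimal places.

Σ(b_i − a_i)² = 282·11² + 46·3² = 34536.
Exponent = 2·314² / 34536 = 5.70975.
Bound = exp(−5.70975) = 0.00331.

0.0033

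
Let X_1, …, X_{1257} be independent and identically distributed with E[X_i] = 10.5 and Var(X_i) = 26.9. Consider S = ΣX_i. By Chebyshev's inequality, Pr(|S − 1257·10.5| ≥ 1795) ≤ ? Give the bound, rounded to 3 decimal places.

Var(S) = n·Var(X_i) = 1257·26.9 = 33813.3.
Chebyshev: Pr(|S − 1257·10.5| ≥ 1795) ≤ Var(S)/1795² = 33813.3/3222025 = 0.0105.

0.010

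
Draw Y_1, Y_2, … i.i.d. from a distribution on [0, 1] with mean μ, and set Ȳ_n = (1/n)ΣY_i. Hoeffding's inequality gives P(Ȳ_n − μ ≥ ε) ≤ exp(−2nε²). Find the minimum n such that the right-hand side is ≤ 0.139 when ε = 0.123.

66

Require exp(−2nε²) ≤ 0.139, i.e. 2nε² ≥ ln(1/0.139) = 1.973281.
So n ≥ 1.973281 / (2·0.123²) = 65.215.
The smallest integer n is 66.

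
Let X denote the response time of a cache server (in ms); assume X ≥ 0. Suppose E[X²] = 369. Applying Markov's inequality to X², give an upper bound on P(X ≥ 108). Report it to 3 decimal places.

Since X ≥ 0, the event {X ≥ 108} is the same as {X² ≥ 11664}.
Markov's inequality applied to X² gives P(X² ≥ 11664) ≤ E[X²]/11664 = 369/11664 = 0.0316.

0.032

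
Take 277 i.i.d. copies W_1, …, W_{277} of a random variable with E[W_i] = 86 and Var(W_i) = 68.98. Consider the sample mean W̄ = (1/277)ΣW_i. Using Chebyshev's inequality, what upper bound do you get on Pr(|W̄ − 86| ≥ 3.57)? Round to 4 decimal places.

Var(W̄) = Var(W_i)/n = 68.98/277 = 0.24903.
Chebyshev: Pr(|W̄ − 86| ≥ 3.57) ≤ Var(W̄)/(3.57)² = 68.98/(277·3.57²) = 0.0195.

0.0195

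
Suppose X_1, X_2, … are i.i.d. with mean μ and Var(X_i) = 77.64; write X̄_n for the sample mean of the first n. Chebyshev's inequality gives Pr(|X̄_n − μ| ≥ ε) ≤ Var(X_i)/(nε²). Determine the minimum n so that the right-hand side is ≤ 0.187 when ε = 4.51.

21

Require 77.64/(n·4.51²) ≤ 0.187, i.e. n ≥ 77.64/(0.187·4.51²) = 20.412.
The smallest integer n is 21.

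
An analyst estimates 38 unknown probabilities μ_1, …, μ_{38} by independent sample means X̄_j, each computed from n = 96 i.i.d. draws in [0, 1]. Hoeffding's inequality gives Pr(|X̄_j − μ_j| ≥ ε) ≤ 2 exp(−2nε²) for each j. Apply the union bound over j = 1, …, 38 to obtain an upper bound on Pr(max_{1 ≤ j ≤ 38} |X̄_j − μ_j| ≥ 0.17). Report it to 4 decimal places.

Per-experiment Hoeffding bound: 2·exp(−2·96·0.17²) = 2·exp(−5.54880) = 0.0077842.
Union bound over 38 events: 38·0.0077842 = 0.29580.

0.2958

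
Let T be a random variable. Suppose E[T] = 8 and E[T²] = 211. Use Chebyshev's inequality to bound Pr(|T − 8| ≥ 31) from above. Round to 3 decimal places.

0.153

Var(T) = E[T²] − (E[T])² = 211 − 64 = 147.
Chebyshev's inequality: Pr(|T − μ| ≥ t) ≤ Var(T)/t² = 147/961 = 0.1530.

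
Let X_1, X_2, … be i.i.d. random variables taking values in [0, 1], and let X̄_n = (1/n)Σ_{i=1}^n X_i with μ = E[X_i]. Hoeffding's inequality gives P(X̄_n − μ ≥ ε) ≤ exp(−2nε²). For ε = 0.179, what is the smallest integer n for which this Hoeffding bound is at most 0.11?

Require exp(−2nε²) ≤ 0.11, i.e. 2nε² ≥ ln(1/0.11) = 2.207275.
So n ≥ 2.207275 / (2·0.179²) = 34.445.
The smallest integer n is 35.

35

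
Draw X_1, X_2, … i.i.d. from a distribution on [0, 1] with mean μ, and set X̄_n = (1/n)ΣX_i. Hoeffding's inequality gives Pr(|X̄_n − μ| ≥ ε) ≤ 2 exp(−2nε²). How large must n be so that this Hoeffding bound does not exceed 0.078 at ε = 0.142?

Require 2·exp(−2nε²) ≤ 0.078, i.e. 2nε² ≥ ln(2/0.078) = 3.244194.
So n ≥ 3.244194 / (2·0.142²) = 80.445.
The smallest integer n is 81.

81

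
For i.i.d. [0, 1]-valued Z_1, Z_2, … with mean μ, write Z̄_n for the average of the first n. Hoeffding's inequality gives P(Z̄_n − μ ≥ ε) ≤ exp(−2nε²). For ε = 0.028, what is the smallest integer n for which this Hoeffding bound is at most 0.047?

1951

Require exp(−2nε²) ≤ 0.047, i.e. 2nε² ≥ ln(1/0.047) = 3.057608.
So n ≥ 3.057608 / (2·0.028²) = 1950.005.
The smallest integer n is 1951.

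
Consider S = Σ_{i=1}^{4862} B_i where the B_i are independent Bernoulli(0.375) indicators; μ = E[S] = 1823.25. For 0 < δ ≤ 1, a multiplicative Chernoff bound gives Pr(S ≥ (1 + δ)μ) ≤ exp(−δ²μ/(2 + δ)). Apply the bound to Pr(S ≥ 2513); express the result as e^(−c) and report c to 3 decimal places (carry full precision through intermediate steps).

Write 2513 = (1 + δ)μ, so δ = 2513/1823.25 − 1 = 0.378308…
Then the exponent is δ²μ/(2 + δ) = (2513 − μ)² / (μ·(2 + δ)) = 109.715783.

109.716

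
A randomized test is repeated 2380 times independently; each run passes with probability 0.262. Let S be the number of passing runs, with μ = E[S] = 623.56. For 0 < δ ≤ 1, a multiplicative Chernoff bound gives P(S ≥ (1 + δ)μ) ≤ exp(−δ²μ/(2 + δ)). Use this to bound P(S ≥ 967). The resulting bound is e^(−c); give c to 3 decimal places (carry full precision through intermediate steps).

74.157

Write 967 = (1 + δ)μ, so δ = 967/623.56 − 1 = 0.550773…
Then the exponent is δ²μ/(2 + δ) = (967 − μ)² / (μ·(2 + δ)) = 74.156922.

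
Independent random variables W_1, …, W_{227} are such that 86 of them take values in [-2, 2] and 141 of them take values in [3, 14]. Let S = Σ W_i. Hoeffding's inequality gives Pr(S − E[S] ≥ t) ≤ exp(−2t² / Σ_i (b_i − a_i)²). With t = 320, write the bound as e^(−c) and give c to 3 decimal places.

Σ(b_i − a_i)² = 86·4² + 141·11² = 18437.
c = 2t² / 18437 = 2·320² / 18437 = 11.1081.

11.108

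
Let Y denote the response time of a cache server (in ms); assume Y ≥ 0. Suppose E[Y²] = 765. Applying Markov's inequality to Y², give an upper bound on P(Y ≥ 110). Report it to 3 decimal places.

0.063

Since Y ≥ 0, the event {Y ≥ 110} is the same as {Y² ≥ 12100}.
Markov's inequality applied to Y² gives P(Y² ≥ 12100) ≤ E[Y²]/12100 = 765/12100 = 0.0632.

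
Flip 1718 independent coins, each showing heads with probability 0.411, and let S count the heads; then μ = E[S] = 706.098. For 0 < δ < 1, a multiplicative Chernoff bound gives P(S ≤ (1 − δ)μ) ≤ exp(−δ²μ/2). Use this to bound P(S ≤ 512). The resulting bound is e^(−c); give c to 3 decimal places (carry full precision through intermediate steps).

Write 512 = (1 − δ)μ, so δ = 1 − 512/706.098 = 0.2748882…
Then the exponent is δ²μ/2 = (μ − 512)²/(2μ) = 26.677624.

26.678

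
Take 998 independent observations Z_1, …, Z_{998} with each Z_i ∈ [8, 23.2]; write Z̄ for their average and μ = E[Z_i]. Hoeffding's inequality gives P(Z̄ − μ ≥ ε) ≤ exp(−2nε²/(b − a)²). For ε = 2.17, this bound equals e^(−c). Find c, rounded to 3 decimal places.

40.681

c = 2nε²/(b − a)² = 2·998·2.17² / 15.2² = 40.6811.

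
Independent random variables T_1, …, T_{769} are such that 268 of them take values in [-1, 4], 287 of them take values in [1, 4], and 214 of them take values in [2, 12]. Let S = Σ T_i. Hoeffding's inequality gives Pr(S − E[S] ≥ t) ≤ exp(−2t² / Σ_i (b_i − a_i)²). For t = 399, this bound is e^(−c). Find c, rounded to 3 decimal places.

10.377

Σ(b_i − a_i)² = 268·5² + 287·3² + 214·10² = 30683.
c = 2t² / 30683 = 2·399² / 30683 = 10.3771.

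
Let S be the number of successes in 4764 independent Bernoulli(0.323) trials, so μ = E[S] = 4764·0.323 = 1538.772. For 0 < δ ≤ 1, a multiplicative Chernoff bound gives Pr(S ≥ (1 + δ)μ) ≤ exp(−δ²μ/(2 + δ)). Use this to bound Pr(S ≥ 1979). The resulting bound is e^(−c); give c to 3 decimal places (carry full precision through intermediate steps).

55.092

Write 1979 = (1 + δ)μ, so δ = 1979/1538.772 − 1 = 0.2860905…
Then the exponent is δ²μ/(2 + δ) = (1979 − μ)² / (μ·(2 + δ)) = 55.091885.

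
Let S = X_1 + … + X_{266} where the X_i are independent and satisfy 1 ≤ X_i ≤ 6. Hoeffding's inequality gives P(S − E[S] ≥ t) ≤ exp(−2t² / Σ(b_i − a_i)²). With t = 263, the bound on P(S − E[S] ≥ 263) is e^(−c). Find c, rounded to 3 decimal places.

20.803

Σ(b_i − a_i)² = 266·(5)² = 6650.
c = 2t²/6650 = 2·263²/6650 = 20.8027.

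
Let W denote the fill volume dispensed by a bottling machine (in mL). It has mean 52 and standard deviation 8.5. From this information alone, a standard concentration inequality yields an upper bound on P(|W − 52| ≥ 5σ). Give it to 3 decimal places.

Mean and variance are known, so Chebyshev's inequality applies.
Chebyshev: P(|W − μ| ≥ t) ≤ Var(W)/t².
Var(W) = σ² = 8.5² = 72.25.
t = 5·8.5 = 42.5.
Bound = 72.25 / 1806.25 = 0.0400.

0.040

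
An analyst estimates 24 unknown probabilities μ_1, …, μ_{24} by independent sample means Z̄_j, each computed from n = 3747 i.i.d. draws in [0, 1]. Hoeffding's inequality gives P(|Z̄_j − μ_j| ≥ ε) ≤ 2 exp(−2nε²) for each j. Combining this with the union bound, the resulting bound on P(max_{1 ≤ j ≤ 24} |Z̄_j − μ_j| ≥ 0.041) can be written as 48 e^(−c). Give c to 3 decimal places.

12.597

Union bound over the 24 events: P(max_{1 ≤ j ≤ 24} |Z̄_j − μ_j| ≥ 0.041) ≤ 24·2·exp(−2nε²) = 48 exp(−2·3747·0.041²).
So c = 2·3747·0.041² = 12.5974.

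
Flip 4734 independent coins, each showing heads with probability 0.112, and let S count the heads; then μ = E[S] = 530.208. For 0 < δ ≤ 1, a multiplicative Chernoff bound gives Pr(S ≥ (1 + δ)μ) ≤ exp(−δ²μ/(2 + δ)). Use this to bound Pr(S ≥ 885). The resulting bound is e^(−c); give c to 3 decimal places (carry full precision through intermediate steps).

Write 885 = (1 + δ)μ, so δ = 885/530.208 − 1 = 0.6691563…
Then the exponent is δ²μ/(2 + δ) = (885 − μ)² / (μ·(2 + δ)) = 88.946193.

88.946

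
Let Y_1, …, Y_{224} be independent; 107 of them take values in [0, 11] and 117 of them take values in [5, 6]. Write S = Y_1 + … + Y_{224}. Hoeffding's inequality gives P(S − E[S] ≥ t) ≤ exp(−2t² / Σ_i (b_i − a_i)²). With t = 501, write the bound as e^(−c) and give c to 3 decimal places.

Σ(b_i − a_i)² = 107·11² + 117·1² = 13064.
c = 2t² / 13064 = 2·501² / 13064 = 38.4264.

38.426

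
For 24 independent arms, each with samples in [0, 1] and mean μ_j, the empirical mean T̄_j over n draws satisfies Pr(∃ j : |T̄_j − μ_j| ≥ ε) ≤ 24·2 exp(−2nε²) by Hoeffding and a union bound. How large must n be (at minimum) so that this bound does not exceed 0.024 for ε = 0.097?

Need 2·24·exp(−2nε²) ≤ 0.024, i.e. exp(−2nε²) ≤ 0.024/48.
So 2nε² ≥ ln(48/0.024) = 7.600902.
Hence n ≥ 7.600902/(2·0.097²) = 403.917.
The smallest integer n is 404.

404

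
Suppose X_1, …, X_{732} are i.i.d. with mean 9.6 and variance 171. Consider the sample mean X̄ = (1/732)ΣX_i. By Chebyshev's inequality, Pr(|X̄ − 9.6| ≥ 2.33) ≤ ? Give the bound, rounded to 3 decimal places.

Var(X̄) = Var(X_i)/n = 171/732 = 0.23361.
Chebyshev: Pr(|X̄ − 9.6| ≥ 2.33) ≤ Var(X̄)/(2.33)² = 171/(732·2.33²) = 0.0430.

0.043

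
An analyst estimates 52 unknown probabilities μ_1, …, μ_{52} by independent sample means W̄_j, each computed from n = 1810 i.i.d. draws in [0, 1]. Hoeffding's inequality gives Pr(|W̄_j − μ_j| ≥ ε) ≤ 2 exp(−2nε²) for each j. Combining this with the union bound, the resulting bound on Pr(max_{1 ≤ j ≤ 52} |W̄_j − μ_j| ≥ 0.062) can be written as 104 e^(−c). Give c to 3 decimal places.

13.915

Union bound over the 52 events: Pr(max_{1 ≤ j ≤ 52} |W̄_j − μ_j| ≥ 0.062) ≤ 52·2·exp(−2nε²) = 104 exp(−2·1810·0.062²).
So c = 2·1810·0.062² = 13.9153.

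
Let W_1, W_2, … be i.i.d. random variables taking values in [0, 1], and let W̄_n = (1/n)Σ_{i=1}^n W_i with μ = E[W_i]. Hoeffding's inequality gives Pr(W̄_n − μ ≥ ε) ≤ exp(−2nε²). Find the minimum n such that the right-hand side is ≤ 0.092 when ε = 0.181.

Require exp(−2nε²) ≤ 0.092, i.e. 2nε² ≥ ln(1/0.092) = 2.385967.
So n ≥ 2.385967 / (2·0.181²) = 36.415.
The smallest integer n is 37.

37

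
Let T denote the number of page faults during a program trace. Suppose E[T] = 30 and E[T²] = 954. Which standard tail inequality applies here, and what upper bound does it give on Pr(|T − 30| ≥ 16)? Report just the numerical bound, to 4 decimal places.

The first two moments determine the variance, so Chebyshev's inequality is the sharpest standard bound available.
Var(T) = E[T²] − (E[T])² = 954 − 900 = 54.
Chebyshev's inequality: Pr(|T − μ| ≥ t) ≤ Var(T)/t² = 54/256 = 0.2109.

0.2109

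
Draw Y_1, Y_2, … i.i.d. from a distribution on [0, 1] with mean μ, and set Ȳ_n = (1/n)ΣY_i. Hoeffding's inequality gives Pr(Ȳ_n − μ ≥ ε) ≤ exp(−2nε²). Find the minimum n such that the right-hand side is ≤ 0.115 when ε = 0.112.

87

Require exp(−2nε²) ≤ 0.115, i.e. 2nε² ≥ ln(1/0.115) = 2.162823.
So n ≥ 2.162823 / (2·0.112²) = 86.209.
The smallest integer n is 87.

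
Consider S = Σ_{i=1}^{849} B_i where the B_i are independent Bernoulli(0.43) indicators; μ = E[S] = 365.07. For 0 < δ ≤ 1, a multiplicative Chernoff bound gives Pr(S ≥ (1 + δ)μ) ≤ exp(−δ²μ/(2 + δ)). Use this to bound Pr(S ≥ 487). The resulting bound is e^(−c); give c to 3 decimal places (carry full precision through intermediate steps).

17.448

Write 487 = (1 + δ)μ, so δ = 487/365.07 − 1 = 0.3339907…
Then the exponent is δ²μ/(2 + δ) = (487 − μ)² / (μ·(2 + δ)) = 17.448009.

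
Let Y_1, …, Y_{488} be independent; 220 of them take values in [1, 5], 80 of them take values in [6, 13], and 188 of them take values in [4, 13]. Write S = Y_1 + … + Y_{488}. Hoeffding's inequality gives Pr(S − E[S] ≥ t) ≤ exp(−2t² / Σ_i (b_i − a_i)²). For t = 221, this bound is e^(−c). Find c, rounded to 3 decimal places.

4.309

Σ(b_i − a_i)² = 220·4² + 80·7² + 188·9² = 22668.
c = 2t² / 22668 = 2·221² / 22668 = 4.3092.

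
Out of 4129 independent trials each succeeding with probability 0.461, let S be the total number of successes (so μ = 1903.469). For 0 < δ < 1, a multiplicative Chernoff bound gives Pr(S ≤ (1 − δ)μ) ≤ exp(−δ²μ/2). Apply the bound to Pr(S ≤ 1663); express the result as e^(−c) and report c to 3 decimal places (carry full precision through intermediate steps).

Write 1663 = (1 − δ)μ, so δ = 1 − 1663/1903.469 = 0.126332…
Then the exponent is δ²μ/2 = (μ − 1663)²/(2μ) = 15.189462.

15.189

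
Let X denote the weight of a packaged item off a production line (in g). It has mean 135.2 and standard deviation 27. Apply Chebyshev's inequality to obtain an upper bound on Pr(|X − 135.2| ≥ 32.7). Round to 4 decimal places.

Chebyshev: Pr(|X − μ| ≥ t) ≤ Var(X)/t².
Var(X) = σ² = 27² = 729.
Bound = 729 / 1069.29 = 0.6818.

0.6818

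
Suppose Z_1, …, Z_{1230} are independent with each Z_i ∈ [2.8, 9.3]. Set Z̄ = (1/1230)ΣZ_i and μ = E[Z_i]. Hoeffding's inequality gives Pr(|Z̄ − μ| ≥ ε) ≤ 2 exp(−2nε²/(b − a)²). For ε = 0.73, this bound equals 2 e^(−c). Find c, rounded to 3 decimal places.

c = 2nε²/(b − a)² = 2·1230·0.73² / 6.5² = 31.0280.

31.028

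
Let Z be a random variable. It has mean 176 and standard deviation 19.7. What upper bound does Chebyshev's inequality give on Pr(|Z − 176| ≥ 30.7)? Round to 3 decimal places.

Chebyshev: Pr(|Z − μ| ≥ t) ≤ Var(Z)/t².
Var(Z) = σ² = 19.7² = 388.09.
Bound = 388.09 / 942.49 = 0.4118.

0.412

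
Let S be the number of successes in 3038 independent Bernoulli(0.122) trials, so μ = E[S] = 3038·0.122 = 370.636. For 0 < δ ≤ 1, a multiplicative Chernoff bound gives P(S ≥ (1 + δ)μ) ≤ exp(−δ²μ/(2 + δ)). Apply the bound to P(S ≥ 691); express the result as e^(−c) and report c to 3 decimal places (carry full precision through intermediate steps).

Write 691 = (1 + δ)μ, so δ = 691/370.636 − 1 = 0.8643629…
Then the exponent is δ²μ/(2 + δ) = (691 − μ)² / (μ·(2 + δ)) = 96.674465.

96.674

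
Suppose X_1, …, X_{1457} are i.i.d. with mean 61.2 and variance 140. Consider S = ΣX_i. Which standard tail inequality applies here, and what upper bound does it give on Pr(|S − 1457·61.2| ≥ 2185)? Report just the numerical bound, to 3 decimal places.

With mean and variance of each term known, Chebyshev's inequality bounds the deviation of the sum (or sample mean).
Var(S) = n·Var(X_i) = 1457·140 = 203980.
Chebyshev: Pr(|S − 1457·61.2| ≥ 2185) ≤ Var(S)/2185² = 203980/4774225 = 0.0427.

0.043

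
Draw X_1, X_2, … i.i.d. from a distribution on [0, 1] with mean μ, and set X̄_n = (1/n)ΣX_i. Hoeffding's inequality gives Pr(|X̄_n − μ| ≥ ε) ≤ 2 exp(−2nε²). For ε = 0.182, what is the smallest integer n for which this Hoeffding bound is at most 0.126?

42

Require 2·exp(−2nε²) ≤ 0.126, i.e. 2nε² ≥ ln(2/0.126) = 2.764621.
So n ≥ 2.764621 / (2·0.182²) = 41.731.
The smallest integer n is 42.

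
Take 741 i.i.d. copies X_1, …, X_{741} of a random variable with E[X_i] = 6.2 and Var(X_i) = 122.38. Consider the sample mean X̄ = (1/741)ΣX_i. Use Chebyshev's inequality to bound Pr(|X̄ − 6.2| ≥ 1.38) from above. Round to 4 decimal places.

Var(X̄) = Var(X_i)/n = 122.38/741 = 0.16516.
Chebyshev: Pr(|X̄ − 6.2| ≥ 1.38) ≤ Var(X̄)/(1.38)² = 122.38/(741·1.38²) = 0.0867.

0.0867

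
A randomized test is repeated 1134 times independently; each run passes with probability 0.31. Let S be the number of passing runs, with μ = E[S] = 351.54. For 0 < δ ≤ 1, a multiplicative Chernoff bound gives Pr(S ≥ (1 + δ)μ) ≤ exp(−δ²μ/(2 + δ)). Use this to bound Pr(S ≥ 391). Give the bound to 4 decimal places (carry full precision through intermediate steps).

Write 391 = (1 + δ)μ, so δ = 391/351.54 − 1 = 0.112249…
Then the exponent is δ²μ/(2 + δ) = (391 − μ)² / (μ·(2 + δ)) = 2.096980.
Bound = exp(−2.096980) = 0.12283.

0.1228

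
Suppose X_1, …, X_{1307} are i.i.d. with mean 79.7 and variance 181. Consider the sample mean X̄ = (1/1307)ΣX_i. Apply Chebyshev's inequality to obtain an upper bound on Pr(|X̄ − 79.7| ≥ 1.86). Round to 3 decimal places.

0.040

Var(X̄) = Var(X_i)/n = 181/1307 = 0.13849.
Chebyshev: Pr(|X̄ − 79.7| ≥ 1.86) ≤ Var(X̄)/(1.86)² = 181/(1307·1.86²) = 0.0400.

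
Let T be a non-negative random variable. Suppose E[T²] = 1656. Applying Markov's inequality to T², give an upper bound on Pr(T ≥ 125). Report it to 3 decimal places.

0.106

Since T ≥ 0, the event {T ≥ 125} is the same as {T² ≥ 15625}.
Markov's inequality applied to T² gives Pr(T² ≥ 15625) ≤ E[T²]/15625 = 1656/15625 = 0.1060.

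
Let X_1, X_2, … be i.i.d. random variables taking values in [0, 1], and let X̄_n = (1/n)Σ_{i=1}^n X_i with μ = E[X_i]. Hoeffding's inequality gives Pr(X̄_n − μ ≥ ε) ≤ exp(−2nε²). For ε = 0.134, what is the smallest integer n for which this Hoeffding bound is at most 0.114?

Require exp(−2nε²) ≤ 0.114, i.e. 2nε² ≥ ln(1/0.114) = 2.171557.
So n ≥ 2.171557 / (2·0.134²) = 60.469.
The smallest integer n is 61.

61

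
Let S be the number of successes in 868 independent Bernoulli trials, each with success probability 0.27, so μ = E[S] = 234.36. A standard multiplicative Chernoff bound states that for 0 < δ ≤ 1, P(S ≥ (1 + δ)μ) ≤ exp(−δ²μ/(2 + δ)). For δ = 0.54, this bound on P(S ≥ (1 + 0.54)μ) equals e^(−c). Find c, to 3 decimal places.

26.905

c = δ²μ/(2 + δ) = 0.54²·234.36/(2 + 0.54) = 26.9053.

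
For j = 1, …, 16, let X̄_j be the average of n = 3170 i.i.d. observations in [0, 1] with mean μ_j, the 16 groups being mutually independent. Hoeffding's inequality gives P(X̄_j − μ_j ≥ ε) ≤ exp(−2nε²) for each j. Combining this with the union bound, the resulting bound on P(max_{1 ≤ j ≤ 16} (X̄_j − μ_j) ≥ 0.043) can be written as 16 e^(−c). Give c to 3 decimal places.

Union bound over the 16 events: P(max_{1 ≤ j ≤ 16} (X̄_j − μ_j) ≥ 0.043) ≤ 16·exp(−2nε²) = 16 exp(−2·3170·0.043²).
So c = 2·3170·0.043² = 11.7227.

11.723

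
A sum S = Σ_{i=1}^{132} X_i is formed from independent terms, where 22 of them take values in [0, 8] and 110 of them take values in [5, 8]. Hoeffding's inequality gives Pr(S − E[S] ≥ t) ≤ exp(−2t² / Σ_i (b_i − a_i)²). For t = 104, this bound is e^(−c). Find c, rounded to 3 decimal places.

9.021

Σ(b_i − a_i)² = 22·8² + 110·3² = 2398.
c = 2t² / 2398 = 2·104² / 2398 = 9.0209.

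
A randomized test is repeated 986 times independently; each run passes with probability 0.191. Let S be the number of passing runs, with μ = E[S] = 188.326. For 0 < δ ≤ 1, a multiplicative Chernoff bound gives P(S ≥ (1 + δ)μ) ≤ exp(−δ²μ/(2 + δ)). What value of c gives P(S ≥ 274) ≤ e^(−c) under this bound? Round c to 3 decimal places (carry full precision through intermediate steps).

Write 274 = (1 + δ)μ, so δ = 274/188.326 − 1 = 0.4549239…
Then the exponent is δ²μ/(2 + δ) = (274 − μ)² / (μ·(2 + δ)) = 15.876317.

15.876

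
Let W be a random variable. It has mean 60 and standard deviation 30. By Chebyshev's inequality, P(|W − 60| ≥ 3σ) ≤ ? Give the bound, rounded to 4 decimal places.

0.1111

Chebyshev: P(|W − μ| ≥ t) ≤ Var(W)/t².
Var(W) = σ² = 30² = 900.
t = 3·30 = 90.
Bound = 900 / 8100 = 0.1111.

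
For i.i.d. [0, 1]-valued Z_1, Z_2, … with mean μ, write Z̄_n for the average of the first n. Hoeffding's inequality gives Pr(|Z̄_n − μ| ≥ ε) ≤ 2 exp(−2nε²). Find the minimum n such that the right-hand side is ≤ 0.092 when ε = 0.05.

616

Require 2·exp(−2nε²) ≤ 0.092, i.e. 2nε² ≥ ln(2/0.092) = 3.079114.
So n ≥ 3.079114 / (2·0.05²) = 615.823.
The smallest integer n is 616.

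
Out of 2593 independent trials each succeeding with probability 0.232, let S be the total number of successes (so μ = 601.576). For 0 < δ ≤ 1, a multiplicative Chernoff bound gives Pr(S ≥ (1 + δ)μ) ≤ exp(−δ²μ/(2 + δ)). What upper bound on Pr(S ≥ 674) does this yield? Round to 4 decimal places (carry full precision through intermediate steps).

0.0164

Write 674 = (1 + δ)μ, so δ = 674/601.576 − 1 = 0.1203904…
Then the exponent is δ²μ/(2 + δ) = (674 − μ)² / (μ·(2 + δ)) = 4.112053.
Bound = exp(−4.112053) = 0.01637.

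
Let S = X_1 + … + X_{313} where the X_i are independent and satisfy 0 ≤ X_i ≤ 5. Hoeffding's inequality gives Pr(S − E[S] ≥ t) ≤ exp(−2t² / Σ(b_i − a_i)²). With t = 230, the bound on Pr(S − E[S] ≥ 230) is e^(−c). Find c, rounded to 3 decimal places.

13.521

Σ(b_i − a_i)² = 313·(5)² = 7825.
c = 2t²/7825 = 2·230²/7825 = 13.5208.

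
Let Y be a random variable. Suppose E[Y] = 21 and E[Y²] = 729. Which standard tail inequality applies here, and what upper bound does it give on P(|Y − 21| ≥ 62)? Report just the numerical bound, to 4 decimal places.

The first two moments determine the variance, so Chebyshev's inequality is the sharpest standard bound available.
Var(Y) = E[Y²] − (E[Y])² = 729 − 441 = 288.
Chebyshev's inequality: P(|Y − μ| ≥ t) ≤ Var(Y)/t² = 288/3844 = 0.0749.

0.0749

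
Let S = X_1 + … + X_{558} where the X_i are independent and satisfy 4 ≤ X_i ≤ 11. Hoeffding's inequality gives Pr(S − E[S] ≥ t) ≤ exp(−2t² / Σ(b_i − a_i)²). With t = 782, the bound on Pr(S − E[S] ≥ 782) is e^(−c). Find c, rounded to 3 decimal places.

44.731

Σ(b_i − a_i)² = 558·(7)² = 27342.
c = 2t²/27342 = 2·782²/27342 = 44.7315.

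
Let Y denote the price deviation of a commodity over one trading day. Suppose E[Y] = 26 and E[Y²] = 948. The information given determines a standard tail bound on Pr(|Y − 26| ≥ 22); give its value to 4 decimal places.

0.5620

The first two moments determine the variance, so Chebyshev's inequality is the sharpest standard bound available.
Var(Y) = E[Y²] − (E[Y])² = 948 − 676 = 272.
Chebyshev's inequality: Pr(|Y − μ| ≥ t) ≤ Var(Y)/t² = 272/484 = 0.5620.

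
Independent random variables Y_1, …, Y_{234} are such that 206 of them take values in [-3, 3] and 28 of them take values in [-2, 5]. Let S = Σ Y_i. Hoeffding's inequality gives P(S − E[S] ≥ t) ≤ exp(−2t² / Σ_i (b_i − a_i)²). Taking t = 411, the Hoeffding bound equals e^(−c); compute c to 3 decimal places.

Σ(b_i − a_i)² = 206·6² + 28·7² = 8788.
c = 2t² / 8788 = 2·411² / 8788 = 38.4436.

38.444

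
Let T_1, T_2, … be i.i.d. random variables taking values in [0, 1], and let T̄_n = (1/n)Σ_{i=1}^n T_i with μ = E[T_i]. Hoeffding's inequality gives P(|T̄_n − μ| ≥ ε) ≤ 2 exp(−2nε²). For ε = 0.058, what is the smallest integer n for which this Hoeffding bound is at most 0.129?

408

Require 2·exp(−2nε²) ≤ 0.129, i.e. 2nε² ≥ ln(2/0.129) = 2.741090.
So n ≥ 2.741090 / (2·0.058²) = 407.415.
The smallest integer n is 408.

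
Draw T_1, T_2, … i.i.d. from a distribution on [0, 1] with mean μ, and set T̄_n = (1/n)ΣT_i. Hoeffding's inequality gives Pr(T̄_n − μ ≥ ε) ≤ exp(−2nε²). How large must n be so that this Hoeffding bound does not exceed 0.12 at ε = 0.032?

Require exp(−2nε²) ≤ 0.12, i.e. 2nε² ≥ ln(1/0.12) = 2.120264.
So n ≥ 2.120264 / (2·0.032²) = 1035.285.
The smallest integer n is 1036.

1036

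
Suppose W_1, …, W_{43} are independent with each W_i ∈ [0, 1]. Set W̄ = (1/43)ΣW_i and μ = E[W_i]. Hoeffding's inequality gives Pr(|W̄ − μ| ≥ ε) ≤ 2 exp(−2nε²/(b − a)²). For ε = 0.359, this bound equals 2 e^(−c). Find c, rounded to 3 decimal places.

c = 2nε²/(b − a)² = 2·43·0.359² / 1² = 11.0838.

11.084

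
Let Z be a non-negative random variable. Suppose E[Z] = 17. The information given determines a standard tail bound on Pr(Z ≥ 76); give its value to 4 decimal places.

0.2237

Only the mean of a non-negative variable is known, so Markov's inequality is the applicable tail bound.
Markov's inequality: for a non-negative random variable, Pr(Z ≥ a) ≤ E[Z]/a.
Here E[Z] = 17 and a = 76, so the bound is 17/76 = 0.2237.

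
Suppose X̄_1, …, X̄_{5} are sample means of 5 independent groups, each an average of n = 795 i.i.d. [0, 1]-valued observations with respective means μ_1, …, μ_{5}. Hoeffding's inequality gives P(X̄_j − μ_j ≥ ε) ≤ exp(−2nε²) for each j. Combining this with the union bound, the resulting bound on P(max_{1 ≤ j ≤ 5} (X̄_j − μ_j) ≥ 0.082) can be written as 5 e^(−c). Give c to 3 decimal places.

Union bound over the 5 events: P(max_{1 ≤ j ≤ 5} (X̄_j − μ_j) ≥ 0.082) ≤ 5·exp(−2nε²) = 5 exp(−2·795·0.082²).
So c = 2·795·0.082² = 10.6912.

10.691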